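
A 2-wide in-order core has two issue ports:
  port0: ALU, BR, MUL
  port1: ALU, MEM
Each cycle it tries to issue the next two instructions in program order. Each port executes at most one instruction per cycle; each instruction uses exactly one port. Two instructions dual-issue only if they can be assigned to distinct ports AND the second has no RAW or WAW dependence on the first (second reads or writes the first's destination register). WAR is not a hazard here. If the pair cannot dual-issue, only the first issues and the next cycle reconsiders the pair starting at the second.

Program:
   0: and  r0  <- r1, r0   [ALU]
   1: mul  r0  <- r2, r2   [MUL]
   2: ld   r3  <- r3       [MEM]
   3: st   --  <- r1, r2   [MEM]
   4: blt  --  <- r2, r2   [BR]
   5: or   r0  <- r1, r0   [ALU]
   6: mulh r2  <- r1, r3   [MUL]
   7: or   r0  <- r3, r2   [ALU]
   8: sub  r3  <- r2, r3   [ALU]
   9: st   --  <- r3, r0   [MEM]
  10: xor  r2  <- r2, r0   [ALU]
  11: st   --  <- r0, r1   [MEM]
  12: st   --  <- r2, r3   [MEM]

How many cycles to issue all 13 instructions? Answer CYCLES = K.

#0 head=0: and.ALU i0 WAW r0
#1 head=1: mul.MUL/ld.MEM i1+i2 2-wide
#2 head=3: st.MEM/blt.BR i3+i4 2-wide
#3 head=5: or.ALU/mulh.MUL i5+i6 2-wide
#4 head=7: or.ALU/sub.ALU i7+i8 2-wide
#5 head=9: st.MEM/xor.ALU i9+i10 2-wide
#6 head=11: st.MEM i11 no-port MEM/MEM
#7 head=12: st.MEM i12 tail

CYCLES = 8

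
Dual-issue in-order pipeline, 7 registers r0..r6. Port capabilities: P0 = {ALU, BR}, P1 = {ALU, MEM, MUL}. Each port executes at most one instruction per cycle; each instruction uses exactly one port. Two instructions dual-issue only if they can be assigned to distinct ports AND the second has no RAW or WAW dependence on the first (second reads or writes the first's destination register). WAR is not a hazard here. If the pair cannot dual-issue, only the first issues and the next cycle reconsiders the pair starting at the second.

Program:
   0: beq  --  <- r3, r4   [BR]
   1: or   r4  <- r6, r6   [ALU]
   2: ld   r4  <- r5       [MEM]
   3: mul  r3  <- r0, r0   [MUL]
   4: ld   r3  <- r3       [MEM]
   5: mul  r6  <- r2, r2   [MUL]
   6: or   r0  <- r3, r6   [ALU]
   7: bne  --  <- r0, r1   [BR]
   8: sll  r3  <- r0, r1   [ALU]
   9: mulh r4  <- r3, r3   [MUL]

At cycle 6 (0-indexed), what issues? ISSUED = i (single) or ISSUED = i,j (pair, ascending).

ISSUED = 7,8

#0 head=0: beq.BR+or.ALU i0/i1 dual
#1 head=2: ld.MEM i2 no-port MEM/MUL
#2 head=3: mul.MUL i3 no-port MUL/MEM
#3 head=4: ld.MEM i4 no-port MEM/MUL
#4 head=5: mul.MUL i5 RAW r6
#5 head=6: or.ALU i6 RAW r0
#6 head=7: bne.BR+sll.ALU i7/i8 dual
#7 head=9: mulh.MUL i9 tail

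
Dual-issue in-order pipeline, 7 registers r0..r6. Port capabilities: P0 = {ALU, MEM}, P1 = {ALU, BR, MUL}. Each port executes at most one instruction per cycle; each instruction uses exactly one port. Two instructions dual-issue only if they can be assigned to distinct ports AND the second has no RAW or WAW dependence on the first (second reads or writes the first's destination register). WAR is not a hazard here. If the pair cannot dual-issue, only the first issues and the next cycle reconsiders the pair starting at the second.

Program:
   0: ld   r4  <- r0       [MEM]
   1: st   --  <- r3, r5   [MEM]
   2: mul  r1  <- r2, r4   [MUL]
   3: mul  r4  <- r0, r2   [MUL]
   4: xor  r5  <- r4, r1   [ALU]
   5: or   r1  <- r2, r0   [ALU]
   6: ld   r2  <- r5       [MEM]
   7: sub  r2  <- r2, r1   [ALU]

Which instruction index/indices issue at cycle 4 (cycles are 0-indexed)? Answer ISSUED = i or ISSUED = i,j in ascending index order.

  cy0 -> i0 (ld) no-port MEM/MEM
  cy1 -> i1+i2 (st;mul) dual
  cy2 -> i3 (mul) RAW r4
  cy3 -> i4+i5 (xor;or) dual
  cy4 -> i6 (ld) RAW+WAW r2
  cy5 -> i7 (sub) tail

ISSUED = 6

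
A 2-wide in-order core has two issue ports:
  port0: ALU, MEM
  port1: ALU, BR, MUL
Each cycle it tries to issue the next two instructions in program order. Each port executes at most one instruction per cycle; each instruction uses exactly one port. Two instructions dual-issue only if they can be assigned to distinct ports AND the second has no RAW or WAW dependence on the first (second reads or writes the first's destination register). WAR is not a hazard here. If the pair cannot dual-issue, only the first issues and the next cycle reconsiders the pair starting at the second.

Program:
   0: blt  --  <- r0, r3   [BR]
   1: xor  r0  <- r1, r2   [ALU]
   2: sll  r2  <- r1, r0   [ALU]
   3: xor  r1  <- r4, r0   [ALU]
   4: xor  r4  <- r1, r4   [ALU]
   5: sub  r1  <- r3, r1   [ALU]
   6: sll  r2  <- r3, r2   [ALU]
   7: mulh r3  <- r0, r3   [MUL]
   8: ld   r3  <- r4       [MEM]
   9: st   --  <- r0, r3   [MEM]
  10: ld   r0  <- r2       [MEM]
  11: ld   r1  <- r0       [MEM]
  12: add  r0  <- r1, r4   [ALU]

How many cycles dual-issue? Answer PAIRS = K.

PAIRS = 4

0. blt+xor @i0/i1  | 2-wide
1. sll+xor @i2/i3  | 2-wide
2. xor+sub @i4/i5  | 2-wide
3. sll+mulh @i6/i7  | 2-wide
4. ld @i8  | no-port MEM/MEM
5. st @i9  | no-port MEM/MEM
6. ld @i10  | no-port MEM/MEM
7. ld @i11  | RAW r1
8. add @i12  | tail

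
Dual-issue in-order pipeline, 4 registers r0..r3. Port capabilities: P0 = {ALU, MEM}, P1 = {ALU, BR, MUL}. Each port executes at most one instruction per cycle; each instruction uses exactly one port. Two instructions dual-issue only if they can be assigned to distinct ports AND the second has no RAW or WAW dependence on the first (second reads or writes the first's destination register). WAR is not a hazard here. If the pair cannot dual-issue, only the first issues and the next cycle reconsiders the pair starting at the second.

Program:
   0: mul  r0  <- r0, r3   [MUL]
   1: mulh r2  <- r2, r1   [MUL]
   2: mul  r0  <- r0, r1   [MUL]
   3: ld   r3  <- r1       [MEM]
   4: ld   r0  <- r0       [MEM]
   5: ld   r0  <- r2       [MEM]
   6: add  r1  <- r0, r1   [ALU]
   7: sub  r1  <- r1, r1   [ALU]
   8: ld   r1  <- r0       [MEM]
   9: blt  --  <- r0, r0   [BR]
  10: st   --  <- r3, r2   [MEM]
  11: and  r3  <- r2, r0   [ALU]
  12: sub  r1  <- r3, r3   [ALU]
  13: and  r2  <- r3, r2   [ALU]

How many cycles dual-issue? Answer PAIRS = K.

#0 head=0: mul i0 no-port MUL/MUL
#1 head=1: mulh i1 no-port MUL/MUL
#2 head=2: mul/ld i2/i3 2-wide
#3 head=4: ld i4 no-port MEM/MEM
#4 head=5: ld i5 RAW r0
#5 head=6: add i6 RAW+WAW r1
#6 head=7: sub i7 WAW r1
#7 head=8: ld/blt i8/i9 2-wide
#8 head=10: st/and i10/i11 2-wide
#9 head=12: sub/and i12/i13 2-wide

PAIRS = 4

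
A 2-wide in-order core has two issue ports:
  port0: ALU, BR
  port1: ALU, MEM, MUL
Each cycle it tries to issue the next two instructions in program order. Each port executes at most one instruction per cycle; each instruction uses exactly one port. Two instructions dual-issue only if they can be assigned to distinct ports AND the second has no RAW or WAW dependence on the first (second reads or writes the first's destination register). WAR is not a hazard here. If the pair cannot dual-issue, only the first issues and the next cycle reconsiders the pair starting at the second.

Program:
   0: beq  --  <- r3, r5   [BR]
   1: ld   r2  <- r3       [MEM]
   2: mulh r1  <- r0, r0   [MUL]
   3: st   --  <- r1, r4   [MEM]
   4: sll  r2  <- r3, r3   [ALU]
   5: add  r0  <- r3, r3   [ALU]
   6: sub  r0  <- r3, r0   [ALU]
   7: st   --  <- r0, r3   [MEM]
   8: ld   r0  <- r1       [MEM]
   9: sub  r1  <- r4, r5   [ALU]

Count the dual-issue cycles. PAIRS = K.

PAIRS = 3

#0 head=0: beq+ld i0+i1 dual
#1 head=2: mulh i2 no-port MUL/MEM
#2 head=3: st+sll i3+i4 dual
#3 head=5: add i5 RAW+WAW r0
#4 head=6: sub i6 RAW r0
#5 head=7: st i7 no-port MEM/MEM
#6 head=8: ld+sub i8+i9 dual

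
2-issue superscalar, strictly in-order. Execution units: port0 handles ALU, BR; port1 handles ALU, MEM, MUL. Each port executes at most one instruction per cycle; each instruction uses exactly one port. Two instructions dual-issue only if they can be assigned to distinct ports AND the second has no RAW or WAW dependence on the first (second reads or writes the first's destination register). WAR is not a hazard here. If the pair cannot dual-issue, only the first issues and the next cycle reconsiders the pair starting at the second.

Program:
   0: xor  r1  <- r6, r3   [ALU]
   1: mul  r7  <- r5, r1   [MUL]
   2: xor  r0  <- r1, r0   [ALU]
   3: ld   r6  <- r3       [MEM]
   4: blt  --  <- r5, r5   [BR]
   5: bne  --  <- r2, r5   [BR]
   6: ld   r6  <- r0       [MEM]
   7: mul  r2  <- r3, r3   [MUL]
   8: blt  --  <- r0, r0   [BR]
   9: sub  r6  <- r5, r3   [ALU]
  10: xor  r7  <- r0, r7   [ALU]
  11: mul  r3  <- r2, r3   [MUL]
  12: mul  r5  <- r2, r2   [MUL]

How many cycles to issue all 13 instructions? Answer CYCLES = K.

CYCLES = 8

t=0 i0:xor ; RAW r1
t=1 i1&i2:mul+xor ; 2-wide
t=2 i3&i4:ld+blt ; 2-wide
t=3 i5&i6:bne+ld ; 2-wide
t=4 i7&i8:mul+blt ; 2-wide
t=5 i9&i10:sub+xor ; 2-wide
t=6 i11:mul ; no-port MUL/MUL
t=7 i12:mul ; tail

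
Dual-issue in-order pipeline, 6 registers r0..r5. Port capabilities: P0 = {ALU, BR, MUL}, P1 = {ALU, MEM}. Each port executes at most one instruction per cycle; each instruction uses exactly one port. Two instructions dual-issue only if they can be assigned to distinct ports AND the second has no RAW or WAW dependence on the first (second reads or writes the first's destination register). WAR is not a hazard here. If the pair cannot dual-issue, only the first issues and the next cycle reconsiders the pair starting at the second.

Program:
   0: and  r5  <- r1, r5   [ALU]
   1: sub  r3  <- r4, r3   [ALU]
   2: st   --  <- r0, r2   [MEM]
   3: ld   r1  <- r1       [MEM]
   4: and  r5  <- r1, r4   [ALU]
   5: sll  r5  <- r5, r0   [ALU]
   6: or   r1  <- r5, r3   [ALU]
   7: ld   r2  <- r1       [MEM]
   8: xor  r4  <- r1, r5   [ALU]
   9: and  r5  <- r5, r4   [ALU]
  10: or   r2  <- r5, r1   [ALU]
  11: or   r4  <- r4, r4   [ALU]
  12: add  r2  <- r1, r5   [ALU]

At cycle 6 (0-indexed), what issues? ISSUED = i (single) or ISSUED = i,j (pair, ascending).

0. and/sub @i0/i1  | pair
1. st @i2  | no-port MEM/MEM
2. ld @i3  | RAW r1
3. and @i4  | RAW+WAW r5
4. sll @i5  | RAW r5
5. or @i6  | RAW r1
6. ld/xor @i7/i8  | pair
7. and @i9  | RAW r5
8. or/or @i10/i11  | pair
9. add @i12  | tail

ISSUED = 7,8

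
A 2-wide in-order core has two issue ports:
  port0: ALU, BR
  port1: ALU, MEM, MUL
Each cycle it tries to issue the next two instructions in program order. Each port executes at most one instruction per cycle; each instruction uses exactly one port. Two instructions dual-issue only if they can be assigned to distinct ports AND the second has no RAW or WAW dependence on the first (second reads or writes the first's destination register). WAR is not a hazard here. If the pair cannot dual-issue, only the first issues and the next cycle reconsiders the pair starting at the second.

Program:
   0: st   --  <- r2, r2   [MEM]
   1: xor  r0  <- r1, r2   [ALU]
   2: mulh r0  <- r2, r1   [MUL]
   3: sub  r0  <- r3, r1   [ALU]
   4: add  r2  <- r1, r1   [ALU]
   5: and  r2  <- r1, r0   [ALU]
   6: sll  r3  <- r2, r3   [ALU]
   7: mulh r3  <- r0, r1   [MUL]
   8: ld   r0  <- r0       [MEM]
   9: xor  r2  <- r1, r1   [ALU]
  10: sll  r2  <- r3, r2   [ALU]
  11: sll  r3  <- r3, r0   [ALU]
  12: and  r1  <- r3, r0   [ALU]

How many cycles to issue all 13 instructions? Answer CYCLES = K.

  cy0 -> i0&i1 (st;xor) dual
  cy1 -> i2 (mulh) WAW r0
  cy2 -> i3&i4 (sub;add) dual
  cy3 -> i5 (and) RAW r2
  cy4 -> i6 (sll) WAW r3
  cy5 -> i7 (mulh) no-port MUL/MEM
  cy6 -> i8&i9 (ld;xor) dual
  cy7 -> i10&i11 (sll;sll) dual
  cy8 -> i12 (and) tail

CYCLES = 9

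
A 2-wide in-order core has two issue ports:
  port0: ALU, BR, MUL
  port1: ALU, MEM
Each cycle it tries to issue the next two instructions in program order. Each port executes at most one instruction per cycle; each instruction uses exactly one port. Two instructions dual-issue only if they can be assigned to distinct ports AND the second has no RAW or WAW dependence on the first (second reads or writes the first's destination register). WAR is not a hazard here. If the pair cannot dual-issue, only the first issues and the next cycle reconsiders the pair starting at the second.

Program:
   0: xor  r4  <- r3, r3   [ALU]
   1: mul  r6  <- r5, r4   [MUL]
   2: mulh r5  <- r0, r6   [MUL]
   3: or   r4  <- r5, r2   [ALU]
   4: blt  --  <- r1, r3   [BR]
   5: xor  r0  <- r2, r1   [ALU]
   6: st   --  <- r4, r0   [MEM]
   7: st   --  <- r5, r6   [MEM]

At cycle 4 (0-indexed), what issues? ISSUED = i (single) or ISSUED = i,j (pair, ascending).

[0] i0  xor.ALU  -- RAW r4
[1] i1  mul.MUL  -- no-port MUL/MUL
[2] i2  mulh.MUL  -- RAW r5
[3] i3&i4  or.ALU+blt.BR  -- dual
[4] i5  xor.ALU  -- RAW r0
[5] i6  st.MEM  -- no-port MEM/MEM
[6] i7  st.MEM  -- tail

ISSUED = 5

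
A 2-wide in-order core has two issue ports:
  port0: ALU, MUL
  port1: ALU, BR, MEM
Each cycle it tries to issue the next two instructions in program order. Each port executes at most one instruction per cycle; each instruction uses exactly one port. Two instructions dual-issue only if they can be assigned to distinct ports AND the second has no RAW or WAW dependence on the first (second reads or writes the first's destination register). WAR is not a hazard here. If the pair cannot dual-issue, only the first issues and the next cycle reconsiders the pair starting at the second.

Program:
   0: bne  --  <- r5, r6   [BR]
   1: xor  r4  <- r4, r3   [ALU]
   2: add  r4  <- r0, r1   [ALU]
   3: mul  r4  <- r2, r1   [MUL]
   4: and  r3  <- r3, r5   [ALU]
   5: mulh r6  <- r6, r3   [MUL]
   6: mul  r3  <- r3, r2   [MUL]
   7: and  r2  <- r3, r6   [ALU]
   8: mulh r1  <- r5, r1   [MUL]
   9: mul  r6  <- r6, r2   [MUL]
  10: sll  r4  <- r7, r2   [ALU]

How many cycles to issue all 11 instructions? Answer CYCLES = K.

CYCLES = 7

#0 head=0: bne.BR/xor.ALU i0&i1 2-wide
#1 head=2: add.ALU i2 WAW r4
#2 head=3: mul.MUL/and.ALU i3&i4 2-wide
#3 head=5: mulh.MUL i5 no-port MUL/MUL
#4 head=6: mul.MUL i6 RAW r3
#5 head=7: and.ALU/mulh.MUL i7&i8 2-wide
#6 head=9: mul.MUL/sll.ALU i9&i10 2-wide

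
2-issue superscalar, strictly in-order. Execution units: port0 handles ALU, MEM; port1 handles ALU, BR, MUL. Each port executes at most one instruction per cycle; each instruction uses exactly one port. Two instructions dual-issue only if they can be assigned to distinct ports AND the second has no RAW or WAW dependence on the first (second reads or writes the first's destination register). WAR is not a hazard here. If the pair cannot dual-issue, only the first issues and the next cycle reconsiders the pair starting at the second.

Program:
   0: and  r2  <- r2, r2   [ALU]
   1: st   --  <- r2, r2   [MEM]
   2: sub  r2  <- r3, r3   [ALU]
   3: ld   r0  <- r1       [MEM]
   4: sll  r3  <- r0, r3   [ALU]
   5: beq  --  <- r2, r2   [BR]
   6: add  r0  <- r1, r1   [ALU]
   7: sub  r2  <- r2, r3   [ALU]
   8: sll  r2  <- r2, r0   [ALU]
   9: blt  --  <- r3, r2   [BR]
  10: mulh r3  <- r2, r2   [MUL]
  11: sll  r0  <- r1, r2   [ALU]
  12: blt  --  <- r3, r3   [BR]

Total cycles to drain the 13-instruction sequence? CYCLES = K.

t=0 i0:and ; RAW r2
t=1 i1+i2:st;sub ; 2-wide
t=2 i3:ld ; RAW r0
t=3 i4+i5:sll;beq ; 2-wide
t=4 i6+i7:add;sub ; 2-wide
t=5 i8:sll ; RAW r2
t=6 i9:blt ; no-port BR/MUL
t=7 i10+i11:mulh;sll ; 2-wide
t=8 i12:blt ; tail

CYCLES = 9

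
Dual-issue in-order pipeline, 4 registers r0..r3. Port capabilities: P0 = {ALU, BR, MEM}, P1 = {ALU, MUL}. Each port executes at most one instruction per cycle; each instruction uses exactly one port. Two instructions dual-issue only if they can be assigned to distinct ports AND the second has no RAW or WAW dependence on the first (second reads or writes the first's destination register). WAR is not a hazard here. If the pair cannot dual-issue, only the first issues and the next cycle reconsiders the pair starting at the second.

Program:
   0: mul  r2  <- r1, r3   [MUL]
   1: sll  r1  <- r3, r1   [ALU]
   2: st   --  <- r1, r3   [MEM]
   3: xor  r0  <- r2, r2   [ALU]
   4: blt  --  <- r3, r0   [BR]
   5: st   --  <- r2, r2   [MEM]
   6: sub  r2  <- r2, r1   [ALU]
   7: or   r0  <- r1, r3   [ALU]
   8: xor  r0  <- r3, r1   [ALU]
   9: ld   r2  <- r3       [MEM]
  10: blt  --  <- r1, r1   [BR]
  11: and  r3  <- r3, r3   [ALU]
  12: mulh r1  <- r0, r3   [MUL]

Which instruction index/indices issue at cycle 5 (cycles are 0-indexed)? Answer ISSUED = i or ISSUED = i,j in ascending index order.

ISSUED = 8,9

t=0 i0+i1:mul sll ; dual
t=1 i2+i3:st xor ; dual
t=2 i4:blt ; no-port BR/MEM
t=3 i5+i6:st sub ; dual
t=4 i7:or ; WAW r0
t=5 i8+i9:xor ld ; dual
t=6 i10+i11:blt and ; dual
t=7 i12:mulh ; tail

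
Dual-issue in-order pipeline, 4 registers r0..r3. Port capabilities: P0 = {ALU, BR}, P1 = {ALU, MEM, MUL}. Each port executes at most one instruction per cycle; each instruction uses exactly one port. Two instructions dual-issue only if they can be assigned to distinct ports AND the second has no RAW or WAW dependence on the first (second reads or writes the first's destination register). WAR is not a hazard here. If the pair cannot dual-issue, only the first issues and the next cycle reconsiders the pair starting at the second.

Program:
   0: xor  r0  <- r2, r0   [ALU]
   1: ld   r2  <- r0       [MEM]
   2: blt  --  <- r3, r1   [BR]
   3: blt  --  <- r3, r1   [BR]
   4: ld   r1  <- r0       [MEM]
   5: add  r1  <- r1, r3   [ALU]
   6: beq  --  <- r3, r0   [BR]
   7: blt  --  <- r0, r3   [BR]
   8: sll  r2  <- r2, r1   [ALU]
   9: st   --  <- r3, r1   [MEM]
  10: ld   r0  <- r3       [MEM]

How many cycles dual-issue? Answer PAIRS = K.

0. xor.ALU @i0  | RAW r0
1. ld.MEM/blt.BR @i1+i2  | pair
2. blt.BR/ld.MEM @i3+i4  | pair
3. add.ALU/beq.BR @i5+i6  | pair
4. blt.BR/sll.ALU @i7+i8  | pair
5. st.MEM @i9  | no-port MEM/MEM
6. ld.MEM @i10  | tail

PAIRS = 4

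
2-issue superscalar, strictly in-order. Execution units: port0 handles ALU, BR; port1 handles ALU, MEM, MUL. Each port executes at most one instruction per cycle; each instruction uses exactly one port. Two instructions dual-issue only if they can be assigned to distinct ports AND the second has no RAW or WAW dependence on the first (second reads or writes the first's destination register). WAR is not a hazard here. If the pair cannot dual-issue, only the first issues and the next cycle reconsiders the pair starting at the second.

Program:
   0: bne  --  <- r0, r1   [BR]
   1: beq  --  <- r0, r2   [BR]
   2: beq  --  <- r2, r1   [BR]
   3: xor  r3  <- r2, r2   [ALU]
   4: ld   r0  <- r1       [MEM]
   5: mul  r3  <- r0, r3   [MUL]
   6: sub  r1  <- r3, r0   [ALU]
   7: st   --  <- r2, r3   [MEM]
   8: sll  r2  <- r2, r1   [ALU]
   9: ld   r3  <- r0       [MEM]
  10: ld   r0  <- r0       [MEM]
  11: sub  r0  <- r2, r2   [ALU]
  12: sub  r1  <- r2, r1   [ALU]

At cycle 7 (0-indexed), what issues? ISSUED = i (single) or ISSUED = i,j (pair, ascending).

[0] i0  bne  -- no-port BR/BR
[1] i1  beq  -- no-port BR/BR
[2] i2+i3  beq+xor  -- dual
[3] i4  ld  -- no-port MEM/MUL
[4] i5  mul  -- RAW r3
[5] i6+i7  sub+st  -- dual
[6] i8+i9  sll+ld  -- dual
[7] i10  ld  -- WAW r0
[8] i11+i12  sub+sub  -- dual

ISSUED = 10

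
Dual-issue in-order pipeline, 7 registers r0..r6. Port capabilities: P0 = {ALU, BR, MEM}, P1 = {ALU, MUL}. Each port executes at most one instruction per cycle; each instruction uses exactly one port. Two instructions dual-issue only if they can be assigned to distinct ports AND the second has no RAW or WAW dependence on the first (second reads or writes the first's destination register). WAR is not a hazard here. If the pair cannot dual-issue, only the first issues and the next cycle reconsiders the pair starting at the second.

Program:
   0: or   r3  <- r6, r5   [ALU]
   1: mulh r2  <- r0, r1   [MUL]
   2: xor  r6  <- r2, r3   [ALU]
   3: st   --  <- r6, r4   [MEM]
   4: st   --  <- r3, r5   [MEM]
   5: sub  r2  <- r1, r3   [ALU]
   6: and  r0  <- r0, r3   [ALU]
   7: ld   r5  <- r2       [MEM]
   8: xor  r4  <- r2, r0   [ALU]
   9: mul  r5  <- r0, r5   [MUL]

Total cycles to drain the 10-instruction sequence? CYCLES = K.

#0 head=0: or.ALU/mulh.MUL i0,i1 pair
#1 head=2: xor.ALU i2 RAW r6
#2 head=3: st.MEM i3 no-port MEM/MEM
#3 head=4: st.MEM/sub.ALU i4,i5 pair
#4 head=6: and.ALU/ld.MEM i6,i7 pair
#5 head=8: xor.ALU/mul.MUL i8,i9 pair

CYCLES = 6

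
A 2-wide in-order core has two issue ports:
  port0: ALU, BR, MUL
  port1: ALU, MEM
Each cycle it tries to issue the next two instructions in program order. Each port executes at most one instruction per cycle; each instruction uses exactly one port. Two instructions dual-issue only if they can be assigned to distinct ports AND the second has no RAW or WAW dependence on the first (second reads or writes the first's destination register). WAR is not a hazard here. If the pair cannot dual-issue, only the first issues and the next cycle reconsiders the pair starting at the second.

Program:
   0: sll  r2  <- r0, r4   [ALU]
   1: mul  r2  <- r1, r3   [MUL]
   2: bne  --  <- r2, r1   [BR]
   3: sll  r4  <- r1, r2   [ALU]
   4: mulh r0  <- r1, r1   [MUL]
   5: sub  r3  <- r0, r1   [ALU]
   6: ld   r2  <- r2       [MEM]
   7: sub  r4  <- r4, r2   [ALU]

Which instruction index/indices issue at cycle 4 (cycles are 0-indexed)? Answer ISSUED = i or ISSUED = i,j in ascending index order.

[0] i0  sll.ALU  -- WAW r2
[1] i1  mul.MUL  -- no-port MUL/BR
[2] i2+i3  bne.BR sll.ALU  -- 2-wide
[3] i4  mulh.MUL  -- RAW r0
[4] i5+i6  sub.ALU ld.MEM  -- 2-wide
[5] i7  sub.ALU  -- tail

ISSUED = 5,6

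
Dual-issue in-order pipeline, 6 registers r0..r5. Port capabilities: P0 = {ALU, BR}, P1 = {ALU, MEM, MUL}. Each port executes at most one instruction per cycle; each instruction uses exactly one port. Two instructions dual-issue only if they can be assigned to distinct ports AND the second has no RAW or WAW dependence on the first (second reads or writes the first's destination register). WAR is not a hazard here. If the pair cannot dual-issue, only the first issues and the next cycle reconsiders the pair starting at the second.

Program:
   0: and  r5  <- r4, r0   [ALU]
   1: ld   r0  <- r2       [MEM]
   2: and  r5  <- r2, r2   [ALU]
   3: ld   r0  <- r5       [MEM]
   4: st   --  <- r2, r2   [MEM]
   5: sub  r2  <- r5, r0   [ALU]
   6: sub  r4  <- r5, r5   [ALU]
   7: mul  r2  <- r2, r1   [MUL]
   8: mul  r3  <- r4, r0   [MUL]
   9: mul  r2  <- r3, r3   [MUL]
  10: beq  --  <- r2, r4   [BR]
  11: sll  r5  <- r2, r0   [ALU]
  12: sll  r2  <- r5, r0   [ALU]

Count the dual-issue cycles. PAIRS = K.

PAIRS = 4

[0] i0/i1  and.ALU;ld.MEM  -- pair
[1] i2  and.ALU  -- RAW r5
[2] i3  ld.MEM  -- no-port MEM/MEM
[3] i4/i5  st.MEM;sub.ALU  -- pair
[4] i6/i7  sub.ALU;mul.MUL  -- pair
[5] i8  mul.MUL  -- no-port MUL/MUL
[6] i9  mul.MUL  -- RAW r2
[7] i10/i11  beq.BR;sll.ALU  -- pair
[8] i12  sll.ALU  -- tail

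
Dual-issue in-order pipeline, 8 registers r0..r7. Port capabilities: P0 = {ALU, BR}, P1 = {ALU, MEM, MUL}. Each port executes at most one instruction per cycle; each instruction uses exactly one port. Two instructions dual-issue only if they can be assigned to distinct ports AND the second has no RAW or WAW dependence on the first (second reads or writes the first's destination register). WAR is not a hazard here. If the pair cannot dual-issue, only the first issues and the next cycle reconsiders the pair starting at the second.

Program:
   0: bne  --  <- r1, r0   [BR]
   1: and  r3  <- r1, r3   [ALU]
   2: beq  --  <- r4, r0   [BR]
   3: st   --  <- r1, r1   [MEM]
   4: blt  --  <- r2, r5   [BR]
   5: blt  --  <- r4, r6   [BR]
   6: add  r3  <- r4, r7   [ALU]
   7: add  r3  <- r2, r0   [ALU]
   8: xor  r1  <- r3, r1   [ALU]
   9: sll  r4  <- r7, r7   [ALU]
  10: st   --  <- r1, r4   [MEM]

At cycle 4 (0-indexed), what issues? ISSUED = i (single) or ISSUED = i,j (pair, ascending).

  cy0 -> i0&i1 (bne.BR+and.ALU) 2-wide
  cy1 -> i2&i3 (beq.BR+st.MEM) 2-wide
  cy2 -> i4 (blt.BR) no-port BR/BR
  cy3 -> i5&i6 (blt.BR+add.ALU) 2-wide
  cy4 -> i7 (add.ALU) RAW r3
  cy5 -> i8&i9 (xor.ALU+sll.ALU) 2-wide
  cy6 -> i10 (st.MEM) tail

ISSUED = 7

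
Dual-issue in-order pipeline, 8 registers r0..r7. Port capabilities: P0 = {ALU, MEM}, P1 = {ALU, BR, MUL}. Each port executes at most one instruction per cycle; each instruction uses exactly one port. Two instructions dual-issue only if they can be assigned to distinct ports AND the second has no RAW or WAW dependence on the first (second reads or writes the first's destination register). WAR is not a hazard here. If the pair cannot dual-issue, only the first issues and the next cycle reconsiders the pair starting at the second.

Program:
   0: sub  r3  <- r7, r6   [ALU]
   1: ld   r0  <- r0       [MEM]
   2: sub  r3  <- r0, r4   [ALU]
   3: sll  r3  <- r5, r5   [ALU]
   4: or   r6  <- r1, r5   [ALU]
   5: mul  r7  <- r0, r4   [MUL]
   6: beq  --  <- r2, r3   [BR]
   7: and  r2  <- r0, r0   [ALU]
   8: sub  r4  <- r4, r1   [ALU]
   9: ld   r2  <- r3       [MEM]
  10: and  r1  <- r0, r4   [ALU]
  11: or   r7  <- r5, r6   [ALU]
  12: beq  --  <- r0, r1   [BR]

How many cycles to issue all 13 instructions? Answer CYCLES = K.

CYCLES = 8

[0] i0,i1  sub.ALU ld.MEM  -- pair
[1] i2  sub.ALU  -- WAW r3
[2] i3,i4  sll.ALU or.ALU  -- pair
[3] i5  mul.MUL  -- no-port MUL/BR
[4] i6,i7  beq.BR and.ALU  -- pair
[5] i8,i9  sub.ALU ld.MEM  -- pair
[6] i10,i11  and.ALU or.ALU  -- pair
[7] i12  beq.BR  -- tail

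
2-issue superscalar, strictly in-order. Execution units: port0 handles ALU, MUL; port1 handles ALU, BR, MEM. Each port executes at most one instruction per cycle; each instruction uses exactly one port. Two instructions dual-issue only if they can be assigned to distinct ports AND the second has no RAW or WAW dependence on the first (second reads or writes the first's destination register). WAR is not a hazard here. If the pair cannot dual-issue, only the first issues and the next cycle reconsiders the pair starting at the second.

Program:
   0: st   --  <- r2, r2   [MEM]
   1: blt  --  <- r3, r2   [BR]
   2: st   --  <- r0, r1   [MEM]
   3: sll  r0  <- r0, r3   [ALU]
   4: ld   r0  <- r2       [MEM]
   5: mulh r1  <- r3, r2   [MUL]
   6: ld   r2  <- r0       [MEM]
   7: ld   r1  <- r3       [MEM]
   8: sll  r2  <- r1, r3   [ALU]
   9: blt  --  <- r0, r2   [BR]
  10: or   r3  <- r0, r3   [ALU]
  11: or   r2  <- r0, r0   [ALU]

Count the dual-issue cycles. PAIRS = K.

PAIRS = 3

0. st.MEM @i0  | no-port MEM/BR
1. blt.BR @i1  | no-port BR/MEM
2. st.MEM+sll.ALU @i2/i3  | 2-wide
3. ld.MEM+mulh.MUL @i4/i5  | 2-wide
4. ld.MEM @i6  | no-port MEM/MEM
5. ld.MEM @i7  | RAW r1
6. sll.ALU @i8  | RAW r2
7. blt.BR+or.ALU @i9/i10  | 2-wide
8. or.ALU @i11  | tail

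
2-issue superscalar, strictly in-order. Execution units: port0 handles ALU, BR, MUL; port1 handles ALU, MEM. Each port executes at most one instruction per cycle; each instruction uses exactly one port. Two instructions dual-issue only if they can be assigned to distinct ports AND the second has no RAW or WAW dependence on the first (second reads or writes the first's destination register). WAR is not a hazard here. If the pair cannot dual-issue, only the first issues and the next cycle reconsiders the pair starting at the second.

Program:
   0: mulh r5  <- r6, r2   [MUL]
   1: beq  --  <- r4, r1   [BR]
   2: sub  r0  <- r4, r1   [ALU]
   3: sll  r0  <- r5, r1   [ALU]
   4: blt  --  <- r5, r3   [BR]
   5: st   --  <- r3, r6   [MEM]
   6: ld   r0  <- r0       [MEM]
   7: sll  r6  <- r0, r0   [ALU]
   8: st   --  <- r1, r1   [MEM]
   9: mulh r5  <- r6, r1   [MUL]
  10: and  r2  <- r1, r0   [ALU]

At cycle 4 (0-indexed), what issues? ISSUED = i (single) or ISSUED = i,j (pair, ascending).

ISSUED = 6

#0 head=0: mulh.MUL i0 no-port MUL/BR
#1 head=1: beq.BR sub.ALU i1&i2 2-wide
#2 head=3: sll.ALU blt.BR i3&i4 2-wide
#3 head=5: st.MEM i5 no-port MEM/MEM
#4 head=6: ld.MEM i6 RAW r0
#5 head=7: sll.ALU st.MEM i7&i8 2-wide
#6 head=9: mulh.MUL and.ALU i9&i10 2-wide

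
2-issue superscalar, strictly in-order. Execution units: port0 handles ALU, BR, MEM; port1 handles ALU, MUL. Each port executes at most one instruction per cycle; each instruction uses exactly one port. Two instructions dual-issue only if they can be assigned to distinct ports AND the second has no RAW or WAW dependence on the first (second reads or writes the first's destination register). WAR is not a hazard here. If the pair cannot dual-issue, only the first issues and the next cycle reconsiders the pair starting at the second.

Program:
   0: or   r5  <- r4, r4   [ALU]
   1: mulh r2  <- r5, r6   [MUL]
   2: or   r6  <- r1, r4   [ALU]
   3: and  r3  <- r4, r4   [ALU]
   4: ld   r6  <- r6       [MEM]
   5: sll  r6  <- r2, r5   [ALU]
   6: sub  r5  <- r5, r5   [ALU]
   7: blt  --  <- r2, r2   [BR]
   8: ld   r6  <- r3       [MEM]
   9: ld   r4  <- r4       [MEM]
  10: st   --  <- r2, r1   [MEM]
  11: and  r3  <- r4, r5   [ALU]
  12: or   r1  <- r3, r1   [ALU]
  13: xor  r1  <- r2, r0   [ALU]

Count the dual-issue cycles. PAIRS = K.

0. or @i0  | RAW r5
1. mulh;or @i1+i2  | 2-wide
2. and;ld @i3+i4  | 2-wide
3. sll;sub @i5+i6  | 2-wide
4. blt @i7  | no-port BR/MEM
5. ld @i8  | no-port MEM/MEM
6. ld @i9  | no-port MEM/MEM
7. st;and @i10+i11  | 2-wide
8. or @i12  | WAW r1
9. xor @i13  | tail

PAIRS = 4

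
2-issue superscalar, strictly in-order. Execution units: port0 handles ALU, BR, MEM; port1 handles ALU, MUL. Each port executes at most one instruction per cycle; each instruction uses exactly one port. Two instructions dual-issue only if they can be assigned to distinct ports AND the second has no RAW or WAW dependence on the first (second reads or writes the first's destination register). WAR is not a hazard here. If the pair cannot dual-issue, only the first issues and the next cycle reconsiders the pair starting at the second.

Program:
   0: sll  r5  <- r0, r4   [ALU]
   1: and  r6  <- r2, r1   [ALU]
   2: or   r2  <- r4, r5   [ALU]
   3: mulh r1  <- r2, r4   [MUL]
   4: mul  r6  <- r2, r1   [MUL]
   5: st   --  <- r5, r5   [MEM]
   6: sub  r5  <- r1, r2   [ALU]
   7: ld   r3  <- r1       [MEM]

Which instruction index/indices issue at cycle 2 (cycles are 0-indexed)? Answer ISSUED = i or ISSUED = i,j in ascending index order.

ISSUED = 3

[0] i0,i1  sll;and  -- dual
[1] i2  or  -- RAW r2
[2] i3  mulh  -- no-port MUL/MUL
[3] i4,i5  mul;st  -- dual
[4] i6,i7  sub;ld  -- dual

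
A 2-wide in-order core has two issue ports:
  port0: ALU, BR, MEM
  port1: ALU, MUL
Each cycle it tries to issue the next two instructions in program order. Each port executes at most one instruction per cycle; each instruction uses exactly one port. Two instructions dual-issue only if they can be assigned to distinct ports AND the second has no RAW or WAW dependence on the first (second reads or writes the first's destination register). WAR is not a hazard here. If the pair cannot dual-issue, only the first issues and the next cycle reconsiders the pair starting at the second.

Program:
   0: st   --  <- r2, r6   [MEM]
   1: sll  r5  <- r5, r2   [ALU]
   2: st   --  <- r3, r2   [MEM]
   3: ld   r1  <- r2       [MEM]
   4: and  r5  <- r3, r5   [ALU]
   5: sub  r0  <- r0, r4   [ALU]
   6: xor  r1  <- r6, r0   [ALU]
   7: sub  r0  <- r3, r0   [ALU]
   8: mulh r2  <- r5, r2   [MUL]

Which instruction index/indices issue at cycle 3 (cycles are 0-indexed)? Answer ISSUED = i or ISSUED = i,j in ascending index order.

ISSUED = 5

c0: i0,i1 st/sll  dual
c1: i2 st  no-port MEM/MEM
c2: i3,i4 ld/and  dual
c3: i5 sub  RAW r0
c4: i6,i7 xor/sub  dual
c5: i8 mulh  tail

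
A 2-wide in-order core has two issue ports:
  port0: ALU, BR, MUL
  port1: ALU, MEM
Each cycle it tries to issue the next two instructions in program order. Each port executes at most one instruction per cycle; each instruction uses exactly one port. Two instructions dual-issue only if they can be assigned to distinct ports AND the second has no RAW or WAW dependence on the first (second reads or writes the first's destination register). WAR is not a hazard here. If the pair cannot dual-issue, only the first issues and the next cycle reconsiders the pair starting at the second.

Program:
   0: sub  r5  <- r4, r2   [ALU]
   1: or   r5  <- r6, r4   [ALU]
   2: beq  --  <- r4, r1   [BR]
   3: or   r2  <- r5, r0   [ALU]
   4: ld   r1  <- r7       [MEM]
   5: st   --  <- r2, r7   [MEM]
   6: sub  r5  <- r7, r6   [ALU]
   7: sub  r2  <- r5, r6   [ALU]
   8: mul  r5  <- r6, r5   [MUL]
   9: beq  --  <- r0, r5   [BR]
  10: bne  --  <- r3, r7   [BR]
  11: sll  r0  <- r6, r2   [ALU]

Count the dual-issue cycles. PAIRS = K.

PAIRS = 5

[0] i0  sub.ALU  -- WAW r5
[1] i1+i2  or.ALU beq.BR  -- 2-wide
[2] i3+i4  or.ALU ld.MEM  -- 2-wide
[3] i5+i6  st.MEM sub.ALU  -- 2-wide
[4] i7+i8  sub.ALU mul.MUL  -- 2-wide
[5] i9  beq.BR  -- no-port BR/BR
[6] i10+i11  bne.BR sll.ALU  -- 2-wide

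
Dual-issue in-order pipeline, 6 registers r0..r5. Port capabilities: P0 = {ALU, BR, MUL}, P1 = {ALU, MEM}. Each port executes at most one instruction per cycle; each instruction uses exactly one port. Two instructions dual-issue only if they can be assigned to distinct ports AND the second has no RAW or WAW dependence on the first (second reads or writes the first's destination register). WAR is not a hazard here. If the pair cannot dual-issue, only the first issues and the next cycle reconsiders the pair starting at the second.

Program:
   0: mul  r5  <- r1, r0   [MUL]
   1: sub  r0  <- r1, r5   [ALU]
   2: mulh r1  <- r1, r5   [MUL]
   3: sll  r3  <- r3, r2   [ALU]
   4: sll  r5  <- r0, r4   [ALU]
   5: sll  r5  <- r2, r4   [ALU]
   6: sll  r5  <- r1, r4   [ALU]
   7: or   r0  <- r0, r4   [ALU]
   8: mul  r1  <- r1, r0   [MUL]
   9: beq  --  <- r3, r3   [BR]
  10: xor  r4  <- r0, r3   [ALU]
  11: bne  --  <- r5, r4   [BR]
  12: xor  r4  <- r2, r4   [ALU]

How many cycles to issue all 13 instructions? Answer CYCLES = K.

CYCLES = 8

[0] i0  mul  -- RAW r5
[1] i1/i2  sub+mulh  -- dual
[2] i3/i4  sll+sll  -- dual
[3] i5  sll  -- WAW r5
[4] i6/i7  sll+or  -- dual
[5] i8  mul  -- no-port MUL/BR
[6] i9/i10  beq+xor  -- dual
[7] i11/i12  bne+xor  -- dual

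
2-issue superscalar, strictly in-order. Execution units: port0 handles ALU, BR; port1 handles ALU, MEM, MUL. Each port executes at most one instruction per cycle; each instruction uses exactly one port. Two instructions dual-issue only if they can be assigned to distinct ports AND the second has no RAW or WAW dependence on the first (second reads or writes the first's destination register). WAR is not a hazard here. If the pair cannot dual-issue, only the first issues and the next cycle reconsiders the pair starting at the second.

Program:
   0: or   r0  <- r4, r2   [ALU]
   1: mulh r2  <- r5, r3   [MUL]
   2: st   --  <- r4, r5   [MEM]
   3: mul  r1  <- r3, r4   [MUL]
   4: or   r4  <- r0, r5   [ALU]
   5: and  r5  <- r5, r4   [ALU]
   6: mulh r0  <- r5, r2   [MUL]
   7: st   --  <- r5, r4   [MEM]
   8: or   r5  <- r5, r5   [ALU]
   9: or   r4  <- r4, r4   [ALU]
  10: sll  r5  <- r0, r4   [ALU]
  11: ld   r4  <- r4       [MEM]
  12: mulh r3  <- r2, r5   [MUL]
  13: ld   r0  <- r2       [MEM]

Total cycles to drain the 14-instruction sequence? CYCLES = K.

c0: i0,i1 or.ALU/mulh.MUL  pair
c1: i2 st.MEM  no-port MEM/MUL
c2: i3,i4 mul.MUL/or.ALU  pair
c3: i5 and.ALU  RAW r5
c4: i6 mulh.MUL  no-port MUL/MEM
c5: i7,i8 st.MEM/or.ALU  pair
c6: i9 or.ALU  RAW r4
c7: i10,i11 sll.ALU/ld.MEM  pair
c8: i12 mulh.MUL  no-port MUL/MEM
c9: i13 ld.MEM  tail

CYCLES = 10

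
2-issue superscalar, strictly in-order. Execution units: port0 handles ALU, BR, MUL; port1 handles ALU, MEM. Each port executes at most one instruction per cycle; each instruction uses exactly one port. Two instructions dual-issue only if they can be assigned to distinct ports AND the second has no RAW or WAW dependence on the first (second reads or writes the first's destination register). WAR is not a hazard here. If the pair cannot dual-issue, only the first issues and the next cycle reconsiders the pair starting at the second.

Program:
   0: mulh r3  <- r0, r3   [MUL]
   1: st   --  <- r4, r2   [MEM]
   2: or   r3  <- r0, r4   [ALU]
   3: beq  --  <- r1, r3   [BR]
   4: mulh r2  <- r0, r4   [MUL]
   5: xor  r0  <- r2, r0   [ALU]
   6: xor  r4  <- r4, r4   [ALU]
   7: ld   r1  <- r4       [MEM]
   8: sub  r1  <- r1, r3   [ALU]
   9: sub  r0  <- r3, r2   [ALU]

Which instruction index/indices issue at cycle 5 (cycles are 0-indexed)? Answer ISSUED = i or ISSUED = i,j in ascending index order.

ISSUED = 7

t=0 i0,i1:mulh/st ; 2-wide
t=1 i2:or ; RAW r3
t=2 i3:beq ; no-port BR/MUL
t=3 i4:mulh ; RAW r2
t=4 i5,i6:xor/xor ; 2-wide
t=5 i7:ld ; RAW+WAW r1
t=6 i8,i9:sub/sub ; 2-wide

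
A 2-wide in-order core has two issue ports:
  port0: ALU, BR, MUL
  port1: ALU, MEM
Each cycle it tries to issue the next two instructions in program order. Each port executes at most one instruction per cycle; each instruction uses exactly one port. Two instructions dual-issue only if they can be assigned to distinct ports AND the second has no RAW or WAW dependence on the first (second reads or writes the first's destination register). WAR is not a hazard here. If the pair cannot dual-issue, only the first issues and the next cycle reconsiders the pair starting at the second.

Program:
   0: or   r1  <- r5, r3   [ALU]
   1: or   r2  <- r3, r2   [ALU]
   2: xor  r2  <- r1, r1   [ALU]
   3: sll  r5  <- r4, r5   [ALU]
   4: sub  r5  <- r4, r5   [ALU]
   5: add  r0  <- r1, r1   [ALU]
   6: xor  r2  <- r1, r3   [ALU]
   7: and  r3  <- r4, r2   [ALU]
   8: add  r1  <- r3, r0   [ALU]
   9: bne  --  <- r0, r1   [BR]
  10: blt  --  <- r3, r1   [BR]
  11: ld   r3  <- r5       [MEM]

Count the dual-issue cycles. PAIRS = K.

[0] i0/i1  or.ALU+or.ALU  -- dual
[1] i2/i3  xor.ALU+sll.ALU  -- dual
[2] i4/i5  sub.ALU+add.ALU  -- dual
[3] i6  xor.ALU  -- RAW r2
[4] i7  and.ALU  -- RAW r3
[5] i8  add.ALU  -- RAW r1
[6] i9  bne.BR  -- no-port BR/BR
[7] i10/i11  blt.BR+ld.MEM  -- dual

PAIRS = 4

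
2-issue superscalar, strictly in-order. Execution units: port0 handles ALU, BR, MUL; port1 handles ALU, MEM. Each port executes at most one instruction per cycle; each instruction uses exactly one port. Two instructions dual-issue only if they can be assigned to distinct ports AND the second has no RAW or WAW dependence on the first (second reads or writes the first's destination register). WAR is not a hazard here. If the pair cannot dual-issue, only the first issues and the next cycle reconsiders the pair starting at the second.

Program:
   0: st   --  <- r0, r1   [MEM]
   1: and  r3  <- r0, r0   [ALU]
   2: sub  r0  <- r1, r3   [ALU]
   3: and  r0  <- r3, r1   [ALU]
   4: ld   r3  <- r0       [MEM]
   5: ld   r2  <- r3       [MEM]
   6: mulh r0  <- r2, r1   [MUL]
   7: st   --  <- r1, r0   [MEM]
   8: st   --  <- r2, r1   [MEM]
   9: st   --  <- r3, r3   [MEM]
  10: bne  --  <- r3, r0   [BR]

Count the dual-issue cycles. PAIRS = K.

t=0 i0/i1:st;and ; 2-wide
t=1 i2:sub ; WAW r0
t=2 i3:and ; RAW r0
t=3 i4:ld ; no-port MEM/MEM
t=4 i5:ld ; RAW r2
t=5 i6:mulh ; RAW r0
t=6 i7:st ; no-port MEM/MEM
t=7 i8:st ; no-port MEM/MEM
t=8 i9/i10:st;bne ; 2-wide

PAIRS = 2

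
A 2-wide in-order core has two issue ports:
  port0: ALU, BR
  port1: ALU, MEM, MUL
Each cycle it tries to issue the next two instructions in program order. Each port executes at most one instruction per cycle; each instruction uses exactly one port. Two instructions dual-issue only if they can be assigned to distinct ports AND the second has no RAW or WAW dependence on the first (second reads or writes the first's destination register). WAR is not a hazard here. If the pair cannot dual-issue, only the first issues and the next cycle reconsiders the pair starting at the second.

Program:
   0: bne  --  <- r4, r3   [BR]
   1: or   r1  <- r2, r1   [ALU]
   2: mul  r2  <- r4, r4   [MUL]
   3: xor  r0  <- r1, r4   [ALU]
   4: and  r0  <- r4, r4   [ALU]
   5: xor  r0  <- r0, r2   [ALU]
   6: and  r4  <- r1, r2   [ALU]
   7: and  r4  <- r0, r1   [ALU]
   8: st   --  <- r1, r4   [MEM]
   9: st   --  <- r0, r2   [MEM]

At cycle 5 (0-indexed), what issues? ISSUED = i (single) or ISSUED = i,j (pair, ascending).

0. bne+or @i0+i1  | 2-wide
1. mul+xor @i2+i3  | 2-wide
2. and @i4  | RAW+WAW r0
3. xor+and @i5+i6  | 2-wide
4. and @i7  | RAW r4
5. st @i8  | no-port MEM/MEM
6. st @i9  | tail

ISSUED = 8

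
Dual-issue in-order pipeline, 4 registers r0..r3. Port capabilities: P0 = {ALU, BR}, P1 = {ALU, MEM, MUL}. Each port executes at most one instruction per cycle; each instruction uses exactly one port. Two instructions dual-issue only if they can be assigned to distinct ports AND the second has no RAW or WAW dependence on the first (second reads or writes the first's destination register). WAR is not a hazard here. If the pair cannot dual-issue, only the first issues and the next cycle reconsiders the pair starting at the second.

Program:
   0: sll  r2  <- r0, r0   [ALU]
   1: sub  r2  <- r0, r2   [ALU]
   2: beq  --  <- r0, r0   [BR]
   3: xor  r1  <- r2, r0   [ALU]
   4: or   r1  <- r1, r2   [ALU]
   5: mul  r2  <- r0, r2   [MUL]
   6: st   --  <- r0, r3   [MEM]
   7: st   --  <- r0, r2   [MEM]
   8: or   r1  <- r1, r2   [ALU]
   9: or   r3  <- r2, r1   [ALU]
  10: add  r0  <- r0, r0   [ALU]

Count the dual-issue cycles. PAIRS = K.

[0] i0  sll  -- RAW+WAW r2
[1] i1,i2  sub/beq  -- pair
[2] i3  xor  -- RAW+WAW r1
[3] i4,i5  or/mul  -- pair
[4] i6  st  -- no-port MEM/MEM
[5] i7,i8  st/or  -- pair
[6] i9,i10  or/add  -- pair

PAIRS = 4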